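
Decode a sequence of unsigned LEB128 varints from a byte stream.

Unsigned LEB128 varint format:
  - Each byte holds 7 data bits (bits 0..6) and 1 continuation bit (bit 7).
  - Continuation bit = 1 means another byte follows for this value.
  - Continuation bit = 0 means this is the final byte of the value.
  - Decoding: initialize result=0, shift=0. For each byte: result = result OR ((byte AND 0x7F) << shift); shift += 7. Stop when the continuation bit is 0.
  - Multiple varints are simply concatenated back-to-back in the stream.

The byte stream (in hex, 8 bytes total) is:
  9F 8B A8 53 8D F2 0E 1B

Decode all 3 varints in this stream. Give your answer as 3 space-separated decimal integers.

  byte[0]=0x9F cont=1 payload=0x1F=31: acc |= 31<<0 -> acc=31 shift=7
  byte[1]=0x8B cont=1 payload=0x0B=11: acc |= 11<<7 -> acc=1439 shift=14
  byte[2]=0xA8 cont=1 payload=0x28=40: acc |= 40<<14 -> acc=656799 shift=21
  byte[3]=0x53 cont=0 payload=0x53=83: acc |= 83<<21 -> acc=174720415 shift=28 [end]
Varint 1: bytes[0:4] = 9F 8B A8 53 -> value 174720415 (4 byte(s))
  byte[4]=0x8D cont=1 payload=0x0D=13: acc |= 13<<0 -> acc=13 shift=7
  byte[5]=0xF2 cont=1 payload=0x72=114: acc |= 114<<7 -> acc=14605 shift=14
  byte[6]=0x0E cont=0 payload=0x0E=14: acc |= 14<<14 -> acc=243981 shift=21 [end]
Varint 2: bytes[4:7] = 8D F2 0E -> value 243981 (3 byte(s))
  byte[7]=0x1B cont=0 payload=0x1B=27: acc |= 27<<0 -> acc=27 shift=7 [end]
Varint 3: bytes[7:8] = 1B -> value 27 (1 byte(s))

Answer: 174720415 243981 27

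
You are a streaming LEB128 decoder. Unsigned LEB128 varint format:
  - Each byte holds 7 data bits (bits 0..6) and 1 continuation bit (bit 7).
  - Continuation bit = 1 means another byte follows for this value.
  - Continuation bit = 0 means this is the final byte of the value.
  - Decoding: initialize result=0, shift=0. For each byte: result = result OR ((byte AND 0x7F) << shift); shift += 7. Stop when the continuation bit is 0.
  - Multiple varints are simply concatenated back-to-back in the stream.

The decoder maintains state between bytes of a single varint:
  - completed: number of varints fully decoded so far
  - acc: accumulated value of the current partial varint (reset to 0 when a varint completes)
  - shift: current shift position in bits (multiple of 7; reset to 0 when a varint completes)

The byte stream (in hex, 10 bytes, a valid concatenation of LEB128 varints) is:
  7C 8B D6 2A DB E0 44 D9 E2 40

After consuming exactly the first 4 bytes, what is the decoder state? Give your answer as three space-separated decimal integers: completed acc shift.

Answer: 2 0 0

Derivation:
byte[0]=0x7C cont=0 payload=0x7C: varint #1 complete (value=124); reset -> completed=1 acc=0 shift=0
byte[1]=0x8B cont=1 payload=0x0B: acc |= 11<<0 -> completed=1 acc=11 shift=7
byte[2]=0xD6 cont=1 payload=0x56: acc |= 86<<7 -> completed=1 acc=11019 shift=14
byte[3]=0x2A cont=0 payload=0x2A: varint #2 complete (value=699147); reset -> completed=2 acc=0 shift=0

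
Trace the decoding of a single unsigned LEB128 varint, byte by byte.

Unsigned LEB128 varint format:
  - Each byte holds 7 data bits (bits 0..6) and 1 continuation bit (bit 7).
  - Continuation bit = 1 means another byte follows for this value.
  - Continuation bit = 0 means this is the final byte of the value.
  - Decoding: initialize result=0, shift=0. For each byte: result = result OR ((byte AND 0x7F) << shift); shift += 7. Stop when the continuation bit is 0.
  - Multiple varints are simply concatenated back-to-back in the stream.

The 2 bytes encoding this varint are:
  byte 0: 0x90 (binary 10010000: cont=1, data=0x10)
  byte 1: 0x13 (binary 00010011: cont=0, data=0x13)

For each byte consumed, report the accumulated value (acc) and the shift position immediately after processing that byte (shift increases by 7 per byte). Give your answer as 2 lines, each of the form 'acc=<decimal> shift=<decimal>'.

Answer: acc=16 shift=7
acc=2448 shift=14

Derivation:
byte 0=0x90: payload=0x10=16, contrib = 16<<0 = 16; acc -> 16, shift -> 7
byte 1=0x13: payload=0x13=19, contrib = 19<<7 = 2432; acc -> 2448, shift -> 14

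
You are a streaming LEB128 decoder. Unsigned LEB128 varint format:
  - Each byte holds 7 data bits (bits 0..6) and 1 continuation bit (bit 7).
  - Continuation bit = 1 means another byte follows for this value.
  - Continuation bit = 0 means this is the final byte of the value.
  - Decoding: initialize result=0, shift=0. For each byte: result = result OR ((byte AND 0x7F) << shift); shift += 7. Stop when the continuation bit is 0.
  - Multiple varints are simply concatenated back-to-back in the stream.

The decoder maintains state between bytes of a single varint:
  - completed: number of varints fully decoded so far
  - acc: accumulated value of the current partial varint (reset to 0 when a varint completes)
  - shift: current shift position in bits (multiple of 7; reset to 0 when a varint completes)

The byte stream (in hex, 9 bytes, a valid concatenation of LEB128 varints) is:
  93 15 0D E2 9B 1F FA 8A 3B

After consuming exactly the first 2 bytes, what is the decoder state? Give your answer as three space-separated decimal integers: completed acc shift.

Answer: 1 0 0

Derivation:
byte[0]=0x93 cont=1 payload=0x13: acc |= 19<<0 -> completed=0 acc=19 shift=7
byte[1]=0x15 cont=0 payload=0x15: varint #1 complete (value=2707); reset -> completed=1 acc=0 shift=0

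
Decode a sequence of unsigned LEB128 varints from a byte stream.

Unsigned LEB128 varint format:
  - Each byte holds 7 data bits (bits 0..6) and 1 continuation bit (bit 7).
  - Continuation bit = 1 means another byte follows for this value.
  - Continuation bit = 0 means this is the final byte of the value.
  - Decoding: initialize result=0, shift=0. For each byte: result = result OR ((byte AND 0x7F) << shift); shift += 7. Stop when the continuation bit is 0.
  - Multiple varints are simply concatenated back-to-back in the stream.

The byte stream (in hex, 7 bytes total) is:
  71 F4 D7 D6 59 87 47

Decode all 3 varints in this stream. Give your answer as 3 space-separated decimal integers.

  byte[0]=0x71 cont=0 payload=0x71=113: acc |= 113<<0 -> acc=113 shift=7 [end]
Varint 1: bytes[0:1] = 71 -> value 113 (1 byte(s))
  byte[1]=0xF4 cont=1 payload=0x74=116: acc |= 116<<0 -> acc=116 shift=7
  byte[2]=0xD7 cont=1 payload=0x57=87: acc |= 87<<7 -> acc=11252 shift=14
  byte[3]=0xD6 cont=1 payload=0x56=86: acc |= 86<<14 -> acc=1420276 shift=21
  byte[4]=0x59 cont=0 payload=0x59=89: acc |= 89<<21 -> acc=188066804 shift=28 [end]
Varint 2: bytes[1:5] = F4 D7 D6 59 -> value 188066804 (4 byte(s))
  byte[5]=0x87 cont=1 payload=0x07=7: acc |= 7<<0 -> acc=7 shift=7
  byte[6]=0x47 cont=0 payload=0x47=71: acc |= 71<<7 -> acc=9095 shift=14 [end]
Varint 3: bytes[5:7] = 87 47 -> value 9095 (2 byte(s))

Answer: 113 188066804 9095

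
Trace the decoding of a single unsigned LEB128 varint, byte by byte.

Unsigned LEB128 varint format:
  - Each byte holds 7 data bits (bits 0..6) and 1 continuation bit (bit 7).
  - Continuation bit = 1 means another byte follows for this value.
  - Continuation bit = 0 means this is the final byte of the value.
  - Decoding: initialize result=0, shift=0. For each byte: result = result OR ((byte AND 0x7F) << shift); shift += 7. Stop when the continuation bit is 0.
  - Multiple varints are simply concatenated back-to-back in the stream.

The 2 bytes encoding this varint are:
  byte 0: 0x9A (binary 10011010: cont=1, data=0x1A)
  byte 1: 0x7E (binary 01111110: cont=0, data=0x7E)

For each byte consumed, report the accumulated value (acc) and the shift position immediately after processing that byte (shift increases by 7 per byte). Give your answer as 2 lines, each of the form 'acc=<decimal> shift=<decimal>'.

Answer: acc=26 shift=7
acc=16154 shift=14

Derivation:
byte 0=0x9A: payload=0x1A=26, contrib = 26<<0 = 26; acc -> 26, shift -> 7
byte 1=0x7E: payload=0x7E=126, contrib = 126<<7 = 16128; acc -> 16154, shift -> 14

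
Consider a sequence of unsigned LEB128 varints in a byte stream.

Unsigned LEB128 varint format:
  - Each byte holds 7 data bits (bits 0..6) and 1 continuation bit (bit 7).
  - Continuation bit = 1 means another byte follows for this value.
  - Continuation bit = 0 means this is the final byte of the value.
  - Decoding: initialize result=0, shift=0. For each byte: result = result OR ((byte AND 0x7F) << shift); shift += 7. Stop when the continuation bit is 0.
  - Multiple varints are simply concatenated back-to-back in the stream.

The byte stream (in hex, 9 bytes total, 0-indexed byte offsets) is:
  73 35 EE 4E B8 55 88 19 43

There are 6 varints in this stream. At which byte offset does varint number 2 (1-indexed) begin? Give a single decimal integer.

  byte[0]=0x73 cont=0 payload=0x73=115: acc |= 115<<0 -> acc=115 shift=7 [end]
Varint 1: bytes[0:1] = 73 -> value 115 (1 byte(s))
  byte[1]=0x35 cont=0 payload=0x35=53: acc |= 53<<0 -> acc=53 shift=7 [end]
Varint 2: bytes[1:2] = 35 -> value 53 (1 byte(s))
  byte[2]=0xEE cont=1 payload=0x6E=110: acc |= 110<<0 -> acc=110 shift=7
  byte[3]=0x4E cont=0 payload=0x4E=78: acc |= 78<<7 -> acc=10094 shift=14 [end]
Varint 3: bytes[2:4] = EE 4E -> value 10094 (2 byte(s))
  byte[4]=0xB8 cont=1 payload=0x38=56: acc |= 56<<0 -> acc=56 shift=7
  byte[5]=0x55 cont=0 payload=0x55=85: acc |= 85<<7 -> acc=10936 shift=14 [end]
Varint 4: bytes[4:6] = B8 55 -> value 10936 (2 byte(s))
  byte[6]=0x88 cont=1 payload=0x08=8: acc |= 8<<0 -> acc=8 shift=7
  byte[7]=0x19 cont=0 payload=0x19=25: acc |= 25<<7 -> acc=3208 shift=14 [end]
Varint 5: bytes[6:8] = 88 19 -> value 3208 (2 byte(s))
  byte[8]=0x43 cont=0 payload=0x43=67: acc |= 67<<0 -> acc=67 shift=7 [end]
Varint 6: bytes[8:9] = 43 -> value 67 (1 byte(s))

Answer: 1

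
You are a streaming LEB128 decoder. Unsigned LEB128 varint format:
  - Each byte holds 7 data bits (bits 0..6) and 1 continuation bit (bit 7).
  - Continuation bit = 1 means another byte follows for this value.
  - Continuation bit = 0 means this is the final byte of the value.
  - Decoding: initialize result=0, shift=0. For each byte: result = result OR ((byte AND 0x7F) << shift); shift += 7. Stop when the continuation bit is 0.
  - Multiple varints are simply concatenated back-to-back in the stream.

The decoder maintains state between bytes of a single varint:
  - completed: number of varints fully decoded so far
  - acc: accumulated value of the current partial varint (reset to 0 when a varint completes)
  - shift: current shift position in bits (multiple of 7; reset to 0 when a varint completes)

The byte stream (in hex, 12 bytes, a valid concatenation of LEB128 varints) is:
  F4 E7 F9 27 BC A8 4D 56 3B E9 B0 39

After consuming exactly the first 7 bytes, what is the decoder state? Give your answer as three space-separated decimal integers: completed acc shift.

byte[0]=0xF4 cont=1 payload=0x74: acc |= 116<<0 -> completed=0 acc=116 shift=7
byte[1]=0xE7 cont=1 payload=0x67: acc |= 103<<7 -> completed=0 acc=13300 shift=14
byte[2]=0xF9 cont=1 payload=0x79: acc |= 121<<14 -> completed=0 acc=1995764 shift=21
byte[3]=0x27 cont=0 payload=0x27: varint #1 complete (value=83784692); reset -> completed=1 acc=0 shift=0
byte[4]=0xBC cont=1 payload=0x3C: acc |= 60<<0 -> completed=1 acc=60 shift=7
byte[5]=0xA8 cont=1 payload=0x28: acc |= 40<<7 -> completed=1 acc=5180 shift=14
byte[6]=0x4D cont=0 payload=0x4D: varint #2 complete (value=1266748); reset -> completed=2 acc=0 shift=0

Answer: 2 0 0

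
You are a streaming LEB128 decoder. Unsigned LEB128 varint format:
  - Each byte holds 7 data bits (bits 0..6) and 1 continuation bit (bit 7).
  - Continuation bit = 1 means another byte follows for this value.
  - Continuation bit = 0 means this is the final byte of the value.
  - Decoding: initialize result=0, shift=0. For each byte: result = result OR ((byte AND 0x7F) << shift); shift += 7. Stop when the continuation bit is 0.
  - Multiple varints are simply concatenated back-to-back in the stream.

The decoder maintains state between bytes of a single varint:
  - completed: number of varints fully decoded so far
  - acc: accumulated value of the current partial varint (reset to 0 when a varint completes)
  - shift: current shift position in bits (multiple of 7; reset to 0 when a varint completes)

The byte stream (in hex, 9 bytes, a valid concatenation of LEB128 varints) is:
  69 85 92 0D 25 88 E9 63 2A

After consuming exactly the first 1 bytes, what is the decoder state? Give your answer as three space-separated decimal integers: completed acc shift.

Answer: 1 0 0

Derivation:
byte[0]=0x69 cont=0 payload=0x69: varint #1 complete (value=105); reset -> completed=1 acc=0 shift=0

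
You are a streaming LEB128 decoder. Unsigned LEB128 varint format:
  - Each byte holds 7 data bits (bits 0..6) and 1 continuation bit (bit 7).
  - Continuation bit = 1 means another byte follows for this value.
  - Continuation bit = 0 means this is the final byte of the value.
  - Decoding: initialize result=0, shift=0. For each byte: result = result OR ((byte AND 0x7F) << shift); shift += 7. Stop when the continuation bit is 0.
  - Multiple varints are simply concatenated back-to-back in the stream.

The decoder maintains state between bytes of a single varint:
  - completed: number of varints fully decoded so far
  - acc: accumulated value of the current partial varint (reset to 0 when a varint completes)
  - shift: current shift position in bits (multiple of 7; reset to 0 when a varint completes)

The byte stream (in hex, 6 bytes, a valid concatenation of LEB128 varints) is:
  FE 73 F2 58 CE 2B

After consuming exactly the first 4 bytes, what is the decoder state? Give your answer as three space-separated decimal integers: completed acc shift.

Answer: 2 0 0

Derivation:
byte[0]=0xFE cont=1 payload=0x7E: acc |= 126<<0 -> completed=0 acc=126 shift=7
byte[1]=0x73 cont=0 payload=0x73: varint #1 complete (value=14846); reset -> completed=1 acc=0 shift=0
byte[2]=0xF2 cont=1 payload=0x72: acc |= 114<<0 -> completed=1 acc=114 shift=7
byte[3]=0x58 cont=0 payload=0x58: varint #2 complete (value=11378); reset -> completed=2 acc=0 shift=0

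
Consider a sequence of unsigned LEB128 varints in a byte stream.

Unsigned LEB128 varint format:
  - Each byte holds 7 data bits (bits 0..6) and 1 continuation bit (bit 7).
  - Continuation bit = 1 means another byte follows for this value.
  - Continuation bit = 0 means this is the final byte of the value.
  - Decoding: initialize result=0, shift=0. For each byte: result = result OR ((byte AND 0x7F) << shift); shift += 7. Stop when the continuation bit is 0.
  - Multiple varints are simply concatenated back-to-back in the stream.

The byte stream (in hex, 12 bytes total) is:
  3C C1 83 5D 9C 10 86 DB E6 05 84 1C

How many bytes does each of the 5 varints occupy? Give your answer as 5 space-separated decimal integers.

  byte[0]=0x3C cont=0 payload=0x3C=60: acc |= 60<<0 -> acc=60 shift=7 [end]
Varint 1: bytes[0:1] = 3C -> value 60 (1 byte(s))
  byte[1]=0xC1 cont=1 payload=0x41=65: acc |= 65<<0 -> acc=65 shift=7
  byte[2]=0x83 cont=1 payload=0x03=3: acc |= 3<<7 -> acc=449 shift=14
  byte[3]=0x5D cont=0 payload=0x5D=93: acc |= 93<<14 -> acc=1524161 shift=21 [end]
Varint 2: bytes[1:4] = C1 83 5D -> value 1524161 (3 byte(s))
  byte[4]=0x9C cont=1 payload=0x1C=28: acc |= 28<<0 -> acc=28 shift=7
  byte[5]=0x10 cont=0 payload=0x10=16: acc |= 16<<7 -> acc=2076 shift=14 [end]
Varint 3: bytes[4:6] = 9C 10 -> value 2076 (2 byte(s))
  byte[6]=0x86 cont=1 payload=0x06=6: acc |= 6<<0 -> acc=6 shift=7
  byte[7]=0xDB cont=1 payload=0x5B=91: acc |= 91<<7 -> acc=11654 shift=14
  byte[8]=0xE6 cont=1 payload=0x66=102: acc |= 102<<14 -> acc=1682822 shift=21
  byte[9]=0x05 cont=0 payload=0x05=5: acc |= 5<<21 -> acc=12168582 shift=28 [end]
Varint 4: bytes[6:10] = 86 DB E6 05 -> value 12168582 (4 byte(s))
  byte[10]=0x84 cont=1 payload=0x04=4: acc |= 4<<0 -> acc=4 shift=7
  byte[11]=0x1C cont=0 payload=0x1C=28: acc |= 28<<7 -> acc=3588 shift=14 [end]
Varint 5: bytes[10:12] = 84 1C -> value 3588 (2 byte(s))

Answer: 1 3 2 4 2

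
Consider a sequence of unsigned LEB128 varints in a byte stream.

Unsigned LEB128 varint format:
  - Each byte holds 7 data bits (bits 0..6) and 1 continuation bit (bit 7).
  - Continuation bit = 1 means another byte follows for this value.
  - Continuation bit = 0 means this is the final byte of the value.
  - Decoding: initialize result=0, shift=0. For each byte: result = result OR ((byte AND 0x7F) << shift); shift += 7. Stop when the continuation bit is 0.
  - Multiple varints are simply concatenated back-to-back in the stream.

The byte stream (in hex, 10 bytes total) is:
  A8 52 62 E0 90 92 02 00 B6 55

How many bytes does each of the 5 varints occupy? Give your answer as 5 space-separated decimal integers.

  byte[0]=0xA8 cont=1 payload=0x28=40: acc |= 40<<0 -> acc=40 shift=7
  byte[1]=0x52 cont=0 payload=0x52=82: acc |= 82<<7 -> acc=10536 shift=14 [end]
Varint 1: bytes[0:2] = A8 52 -> value 10536 (2 byte(s))
  byte[2]=0x62 cont=0 payload=0x62=98: acc |= 98<<0 -> acc=98 shift=7 [end]
Varint 2: bytes[2:3] = 62 -> value 98 (1 byte(s))
  byte[3]=0xE0 cont=1 payload=0x60=96: acc |= 96<<0 -> acc=96 shift=7
  byte[4]=0x90 cont=1 payload=0x10=16: acc |= 16<<7 -> acc=2144 shift=14
  byte[5]=0x92 cont=1 payload=0x12=18: acc |= 18<<14 -> acc=297056 shift=21
  byte[6]=0x02 cont=0 payload=0x02=2: acc |= 2<<21 -> acc=4491360 shift=28 [end]
Varint 3: bytes[3:7] = E0 90 92 02 -> value 4491360 (4 byte(s))
  byte[7]=0x00 cont=0 payload=0x00=0: acc |= 0<<0 -> acc=0 shift=7 [end]
Varint 4: bytes[7:8] = 00 -> value 0 (1 byte(s))
  byte[8]=0xB6 cont=1 payload=0x36=54: acc |= 54<<0 -> acc=54 shift=7
  byte[9]=0x55 cont=0 payload=0x55=85: acc |= 85<<7 -> acc=10934 shift=14 [end]
Varint 5: bytes[8:10] = B6 55 -> value 10934 (2 byte(s))

Answer: 2 1 4 1 2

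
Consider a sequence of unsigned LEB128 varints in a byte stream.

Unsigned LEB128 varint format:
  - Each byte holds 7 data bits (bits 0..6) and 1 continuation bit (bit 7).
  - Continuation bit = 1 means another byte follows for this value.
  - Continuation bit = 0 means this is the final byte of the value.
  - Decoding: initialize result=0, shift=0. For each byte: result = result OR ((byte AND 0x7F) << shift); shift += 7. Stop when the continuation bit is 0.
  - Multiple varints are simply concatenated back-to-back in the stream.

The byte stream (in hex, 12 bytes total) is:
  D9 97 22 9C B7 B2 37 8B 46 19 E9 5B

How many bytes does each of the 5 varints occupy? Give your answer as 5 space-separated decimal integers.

  byte[0]=0xD9 cont=1 payload=0x59=89: acc |= 89<<0 -> acc=89 shift=7
  byte[1]=0x97 cont=1 payload=0x17=23: acc |= 23<<7 -> acc=3033 shift=14
  byte[2]=0x22 cont=0 payload=0x22=34: acc |= 34<<14 -> acc=560089 shift=21 [end]
Varint 1: bytes[0:3] = D9 97 22 -> value 560089 (3 byte(s))
  byte[3]=0x9C cont=1 payload=0x1C=28: acc |= 28<<0 -> acc=28 shift=7
  byte[4]=0xB7 cont=1 payload=0x37=55: acc |= 55<<7 -> acc=7068 shift=14
  byte[5]=0xB2 cont=1 payload=0x32=50: acc |= 50<<14 -> acc=826268 shift=21
  byte[6]=0x37 cont=0 payload=0x37=55: acc |= 55<<21 -> acc=116169628 shift=28 [end]
Varint 2: bytes[3:7] = 9C B7 B2 37 -> value 116169628 (4 byte(s))
  byte[7]=0x8B cont=1 payload=0x0B=11: acc |= 11<<0 -> acc=11 shift=7
  byte[8]=0x46 cont=0 payload=0x46=70: acc |= 70<<7 -> acc=8971 shift=14 [end]
Varint 3: bytes[7:9] = 8B 46 -> value 8971 (2 byte(s))
  byte[9]=0x19 cont=0 payload=0x19=25: acc |= 25<<0 -> acc=25 shift=7 [end]
Varint 4: bytes[9:10] = 19 -> value 25 (1 byte(s))
  byte[10]=0xE9 cont=1 payload=0x69=105: acc |= 105<<0 -> acc=105 shift=7
  byte[11]=0x5B cont=0 payload=0x5B=91: acc |= 91<<7 -> acc=11753 shift=14 [end]
Varint 5: bytes[10:12] = E9 5B -> value 11753 (2 byte(s))

Answer: 3 4 2 1 2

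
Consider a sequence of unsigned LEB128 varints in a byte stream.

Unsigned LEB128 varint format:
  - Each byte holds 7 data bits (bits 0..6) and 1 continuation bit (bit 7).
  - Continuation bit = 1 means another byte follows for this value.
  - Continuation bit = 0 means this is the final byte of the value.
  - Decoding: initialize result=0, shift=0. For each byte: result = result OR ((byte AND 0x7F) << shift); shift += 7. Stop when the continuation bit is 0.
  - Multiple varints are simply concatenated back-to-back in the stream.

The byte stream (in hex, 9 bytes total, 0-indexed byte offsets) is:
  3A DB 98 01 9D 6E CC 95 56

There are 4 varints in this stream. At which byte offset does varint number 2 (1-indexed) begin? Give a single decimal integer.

Answer: 1

Derivation:
  byte[0]=0x3A cont=0 payload=0x3A=58: acc |= 58<<0 -> acc=58 shift=7 [end]
Varint 1: bytes[0:1] = 3A -> value 58 (1 byte(s))
  byte[1]=0xDB cont=1 payload=0x5B=91: acc |= 91<<0 -> acc=91 shift=7
  byte[2]=0x98 cont=1 payload=0x18=24: acc |= 24<<7 -> acc=3163 shift=14
  byte[3]=0x01 cont=0 payload=0x01=1: acc |= 1<<14 -> acc=19547 shift=21 [end]
Varint 2: bytes[1:4] = DB 98 01 -> value 19547 (3 byte(s))
  byte[4]=0x9D cont=1 payload=0x1D=29: acc |= 29<<0 -> acc=29 shift=7
  byte[5]=0x6E cont=0 payload=0x6E=110: acc |= 110<<7 -> acc=14109 shift=14 [end]
Varint 3: bytes[4:6] = 9D 6E -> value 14109 (2 byte(s))
  byte[6]=0xCC cont=1 payload=0x4C=76: acc |= 76<<0 -> acc=76 shift=7
  byte[7]=0x95 cont=1 payload=0x15=21: acc |= 21<<7 -> acc=2764 shift=14
  byte[8]=0x56 cont=0 payload=0x56=86: acc |= 86<<14 -> acc=1411788 shift=21 [end]
Varint 4: bytes[6:9] = CC 95 56 -> value 1411788 (3 byte(s))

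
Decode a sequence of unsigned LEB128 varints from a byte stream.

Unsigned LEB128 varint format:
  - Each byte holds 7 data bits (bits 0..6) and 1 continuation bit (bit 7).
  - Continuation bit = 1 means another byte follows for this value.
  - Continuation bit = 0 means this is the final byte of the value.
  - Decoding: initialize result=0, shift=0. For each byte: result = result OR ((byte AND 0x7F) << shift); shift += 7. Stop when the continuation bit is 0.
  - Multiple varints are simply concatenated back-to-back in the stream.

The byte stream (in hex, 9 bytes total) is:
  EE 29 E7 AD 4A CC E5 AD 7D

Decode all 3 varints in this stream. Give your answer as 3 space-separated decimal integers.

  byte[0]=0xEE cont=1 payload=0x6E=110: acc |= 110<<0 -> acc=110 shift=7
  byte[1]=0x29 cont=0 payload=0x29=41: acc |= 41<<7 -> acc=5358 shift=14 [end]
Varint 1: bytes[0:2] = EE 29 -> value 5358 (2 byte(s))
  byte[2]=0xE7 cont=1 payload=0x67=103: acc |= 103<<0 -> acc=103 shift=7
  byte[3]=0xAD cont=1 payload=0x2D=45: acc |= 45<<7 -> acc=5863 shift=14
  byte[4]=0x4A cont=0 payload=0x4A=74: acc |= 74<<14 -> acc=1218279 shift=21 [end]
Varint 2: bytes[2:5] = E7 AD 4A -> value 1218279 (3 byte(s))
  byte[5]=0xCC cont=1 payload=0x4C=76: acc |= 76<<0 -> acc=76 shift=7
  byte[6]=0xE5 cont=1 payload=0x65=101: acc |= 101<<7 -> acc=13004 shift=14
  byte[7]=0xAD cont=1 payload=0x2D=45: acc |= 45<<14 -> acc=750284 shift=21
  byte[8]=0x7D cont=0 payload=0x7D=125: acc |= 125<<21 -> acc=262894284 shift=28 [end]
Varint 3: bytes[5:9] = CC E5 AD 7D -> value 262894284 (4 byte(s))

Answer: 5358 1218279 262894284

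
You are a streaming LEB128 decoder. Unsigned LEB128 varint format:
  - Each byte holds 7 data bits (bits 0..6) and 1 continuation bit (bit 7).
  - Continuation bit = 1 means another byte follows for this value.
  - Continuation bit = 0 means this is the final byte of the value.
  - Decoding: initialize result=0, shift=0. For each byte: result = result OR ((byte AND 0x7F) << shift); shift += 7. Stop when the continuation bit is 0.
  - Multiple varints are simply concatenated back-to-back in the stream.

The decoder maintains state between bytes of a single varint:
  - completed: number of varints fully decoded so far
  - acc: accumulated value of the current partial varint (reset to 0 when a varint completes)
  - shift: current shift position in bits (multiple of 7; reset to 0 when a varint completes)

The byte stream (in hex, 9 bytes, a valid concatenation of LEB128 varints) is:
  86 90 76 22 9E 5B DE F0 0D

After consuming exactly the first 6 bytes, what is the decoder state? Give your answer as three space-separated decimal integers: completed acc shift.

byte[0]=0x86 cont=1 payload=0x06: acc |= 6<<0 -> completed=0 acc=6 shift=7
byte[1]=0x90 cont=1 payload=0x10: acc |= 16<<7 -> completed=0 acc=2054 shift=14
byte[2]=0x76 cont=0 payload=0x76: varint #1 complete (value=1935366); reset -> completed=1 acc=0 shift=0
byte[3]=0x22 cont=0 payload=0x22: varint #2 complete (value=34); reset -> completed=2 acc=0 shift=0
byte[4]=0x9E cont=1 payload=0x1E: acc |= 30<<0 -> completed=2 acc=30 shift=7
byte[5]=0x5B cont=0 payload=0x5B: varint #3 complete (value=11678); reset -> completed=3 acc=0 shift=0

Answer: 3 0 0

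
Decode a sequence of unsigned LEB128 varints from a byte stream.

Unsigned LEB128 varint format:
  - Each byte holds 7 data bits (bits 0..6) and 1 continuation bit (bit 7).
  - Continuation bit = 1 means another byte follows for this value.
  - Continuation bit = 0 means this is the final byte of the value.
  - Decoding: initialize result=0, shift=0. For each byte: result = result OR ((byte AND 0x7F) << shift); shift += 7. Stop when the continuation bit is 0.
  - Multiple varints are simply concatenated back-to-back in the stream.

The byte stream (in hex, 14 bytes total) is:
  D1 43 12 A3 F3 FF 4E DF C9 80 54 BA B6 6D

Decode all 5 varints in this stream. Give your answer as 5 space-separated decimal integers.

  byte[0]=0xD1 cont=1 payload=0x51=81: acc |= 81<<0 -> acc=81 shift=7
  byte[1]=0x43 cont=0 payload=0x43=67: acc |= 67<<7 -> acc=8657 shift=14 [end]
Varint 1: bytes[0:2] = D1 43 -> value 8657 (2 byte(s))
  byte[2]=0x12 cont=0 payload=0x12=18: acc |= 18<<0 -> acc=18 shift=7 [end]
Varint 2: bytes[2:3] = 12 -> value 18 (1 byte(s))
  byte[3]=0xA3 cont=1 payload=0x23=35: acc |= 35<<0 -> acc=35 shift=7
  byte[4]=0xF3 cont=1 payload=0x73=115: acc |= 115<<7 -> acc=14755 shift=14
  byte[5]=0xFF cont=1 payload=0x7F=127: acc |= 127<<14 -> acc=2095523 shift=21
  byte[6]=0x4E cont=0 payload=0x4E=78: acc |= 78<<21 -> acc=165673379 shift=28 [end]
Varint 3: bytes[3:7] = A3 F3 FF 4E -> value 165673379 (4 byte(s))
  byte[7]=0xDF cont=1 payload=0x5F=95: acc |= 95<<0 -> acc=95 shift=7
  byte[8]=0xC9 cont=1 payload=0x49=73: acc |= 73<<7 -> acc=9439 shift=14
  byte[9]=0x80 cont=1 payload=0x00=0: acc |= 0<<14 -> acc=9439 shift=21
  byte[10]=0x54 cont=0 payload=0x54=84: acc |= 84<<21 -> acc=176170207 shift=28 [end]
Varint 4: bytes[7:11] = DF C9 80 54 -> value 176170207 (4 byte(s))
  byte[11]=0xBA cont=1 payload=0x3A=58: acc |= 58<<0 -> acc=58 shift=7
  byte[12]=0xB6 cont=1 payload=0x36=54: acc |= 54<<7 -> acc=6970 shift=14
  byte[13]=0x6D cont=0 payload=0x6D=109: acc |= 109<<14 -> acc=1792826 shift=21 [end]
Varint 5: bytes[11:14] = BA B6 6D -> value 1792826 (3 byte(s))

Answer: 8657 18 165673379 176170207 1792826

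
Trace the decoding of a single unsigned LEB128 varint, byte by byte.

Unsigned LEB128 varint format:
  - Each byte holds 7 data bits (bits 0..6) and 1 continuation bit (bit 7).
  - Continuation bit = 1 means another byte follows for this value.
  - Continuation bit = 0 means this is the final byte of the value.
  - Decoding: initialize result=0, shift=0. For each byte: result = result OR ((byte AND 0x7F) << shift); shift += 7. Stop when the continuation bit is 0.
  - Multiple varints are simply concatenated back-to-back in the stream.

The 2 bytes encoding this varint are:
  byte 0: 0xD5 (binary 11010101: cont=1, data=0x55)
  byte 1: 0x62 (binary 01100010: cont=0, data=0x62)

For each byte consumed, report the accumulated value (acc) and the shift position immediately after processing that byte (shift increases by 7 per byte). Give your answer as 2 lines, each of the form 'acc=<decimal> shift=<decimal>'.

Answer: acc=85 shift=7
acc=12629 shift=14

Derivation:
byte 0=0xD5: payload=0x55=85, contrib = 85<<0 = 85; acc -> 85, shift -> 7
byte 1=0x62: payload=0x62=98, contrib = 98<<7 = 12544; acc -> 12629, shift -> 14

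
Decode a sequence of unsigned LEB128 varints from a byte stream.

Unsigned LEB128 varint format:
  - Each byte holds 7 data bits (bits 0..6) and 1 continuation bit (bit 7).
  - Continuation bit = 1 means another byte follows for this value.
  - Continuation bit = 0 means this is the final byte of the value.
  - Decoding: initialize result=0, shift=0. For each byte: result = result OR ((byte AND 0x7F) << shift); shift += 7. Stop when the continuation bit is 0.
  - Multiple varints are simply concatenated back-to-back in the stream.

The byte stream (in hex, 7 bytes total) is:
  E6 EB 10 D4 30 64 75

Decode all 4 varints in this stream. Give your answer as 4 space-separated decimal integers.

Answer: 275942 6228 100 117

Derivation:
  byte[0]=0xE6 cont=1 payload=0x66=102: acc |= 102<<0 -> acc=102 shift=7
  byte[1]=0xEB cont=1 payload=0x6B=107: acc |= 107<<7 -> acc=13798 shift=14
  byte[2]=0x10 cont=0 payload=0x10=16: acc |= 16<<14 -> acc=275942 shift=21 [end]
Varint 1: bytes[0:3] = E6 EB 10 -> value 275942 (3 byte(s))
  byte[3]=0xD4 cont=1 payload=0x54=84: acc |= 84<<0 -> acc=84 shift=7
  byte[4]=0x30 cont=0 payload=0x30=48: acc |= 48<<7 -> acc=6228 shift=14 [end]
Varint 2: bytes[3:5] = D4 30 -> value 6228 (2 byte(s))
  byte[5]=0x64 cont=0 payload=0x64=100: acc |= 100<<0 -> acc=100 shift=7 [end]
Varint 3: bytes[5:6] = 64 -> value 100 (1 byte(s))
  byte[6]=0x75 cont=0 payload=0x75=117: acc |= 117<<0 -> acc=117 shift=7 [end]
Varint 4: bytes[6:7] = 75 -> value 117 (1 byte(s))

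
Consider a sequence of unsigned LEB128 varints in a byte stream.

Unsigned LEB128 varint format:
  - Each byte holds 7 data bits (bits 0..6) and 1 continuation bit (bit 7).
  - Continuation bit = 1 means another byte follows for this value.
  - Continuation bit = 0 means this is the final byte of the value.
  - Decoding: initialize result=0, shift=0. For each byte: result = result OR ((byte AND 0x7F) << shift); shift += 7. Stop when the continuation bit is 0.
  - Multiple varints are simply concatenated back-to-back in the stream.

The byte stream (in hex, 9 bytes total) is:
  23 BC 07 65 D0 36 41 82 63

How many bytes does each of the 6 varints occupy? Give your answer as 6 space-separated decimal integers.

Answer: 1 2 1 2 1 2

Derivation:
  byte[0]=0x23 cont=0 payload=0x23=35: acc |= 35<<0 -> acc=35 shift=7 [end]
Varint 1: bytes[0:1] = 23 -> value 35 (1 byte(s))
  byte[1]=0xBC cont=1 payload=0x3C=60: acc |= 60<<0 -> acc=60 shift=7
  byte[2]=0x07 cont=0 payload=0x07=7: acc |= 7<<7 -> acc=956 shift=14 [end]
Varint 2: bytes[1:3] = BC 07 -> value 956 (2 byte(s))
  byte[3]=0x65 cont=0 payload=0x65=101: acc |= 101<<0 -> acc=101 shift=7 [end]
Varint 3: bytes[3:4] = 65 -> value 101 (1 byte(s))
  byte[4]=0xD0 cont=1 payload=0x50=80: acc |= 80<<0 -> acc=80 shift=7
  byte[5]=0x36 cont=0 payload=0x36=54: acc |= 54<<7 -> acc=6992 shift=14 [end]
Varint 4: bytes[4:6] = D0 36 -> value 6992 (2 byte(s))
  byte[6]=0x41 cont=0 payload=0x41=65: acc |= 65<<0 -> acc=65 shift=7 [end]
Varint 5: bytes[6:7] = 41 -> value 65 (1 byte(s))
  byte[7]=0x82 cont=1 payload=0x02=2: acc |= 2<<0 -> acc=2 shift=7
  byte[8]=0x63 cont=0 payload=0x63=99: acc |= 99<<7 -> acc=12674 shift=14 [end]
Varint 6: bytes[7:9] = 82 63 -> value 12674 (2 byte(s))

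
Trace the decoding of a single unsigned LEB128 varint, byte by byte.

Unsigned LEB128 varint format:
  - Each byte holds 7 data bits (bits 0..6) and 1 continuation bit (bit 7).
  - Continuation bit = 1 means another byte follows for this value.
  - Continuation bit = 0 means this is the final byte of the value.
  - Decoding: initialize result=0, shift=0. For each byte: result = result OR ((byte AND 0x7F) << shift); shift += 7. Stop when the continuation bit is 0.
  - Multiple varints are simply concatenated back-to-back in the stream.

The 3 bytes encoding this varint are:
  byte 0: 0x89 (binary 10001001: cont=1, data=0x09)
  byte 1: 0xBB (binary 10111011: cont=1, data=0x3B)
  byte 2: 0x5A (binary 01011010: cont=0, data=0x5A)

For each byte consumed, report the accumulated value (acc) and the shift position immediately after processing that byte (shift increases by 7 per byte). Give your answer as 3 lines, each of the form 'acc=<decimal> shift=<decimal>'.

Answer: acc=9 shift=7
acc=7561 shift=14
acc=1482121 shift=21

Derivation:
byte 0=0x89: payload=0x09=9, contrib = 9<<0 = 9; acc -> 9, shift -> 7
byte 1=0xBB: payload=0x3B=59, contrib = 59<<7 = 7552; acc -> 7561, shift -> 14
byte 2=0x5A: payload=0x5A=90, contrib = 90<<14 = 1474560; acc -> 1482121, shift -> 21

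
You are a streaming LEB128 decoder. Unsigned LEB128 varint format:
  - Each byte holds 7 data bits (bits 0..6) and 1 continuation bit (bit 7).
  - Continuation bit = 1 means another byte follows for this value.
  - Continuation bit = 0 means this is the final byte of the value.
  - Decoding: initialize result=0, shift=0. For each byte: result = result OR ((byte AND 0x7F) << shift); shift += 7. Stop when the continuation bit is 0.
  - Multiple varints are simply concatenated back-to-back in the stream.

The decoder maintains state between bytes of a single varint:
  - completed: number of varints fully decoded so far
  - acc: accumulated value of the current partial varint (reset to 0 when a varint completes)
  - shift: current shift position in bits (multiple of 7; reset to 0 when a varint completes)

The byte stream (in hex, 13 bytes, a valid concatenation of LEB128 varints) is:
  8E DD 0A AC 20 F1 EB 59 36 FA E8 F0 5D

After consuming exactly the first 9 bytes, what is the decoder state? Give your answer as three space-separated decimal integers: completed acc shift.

byte[0]=0x8E cont=1 payload=0x0E: acc |= 14<<0 -> completed=0 acc=14 shift=7
byte[1]=0xDD cont=1 payload=0x5D: acc |= 93<<7 -> completed=0 acc=11918 shift=14
byte[2]=0x0A cont=0 payload=0x0A: varint #1 complete (value=175758); reset -> completed=1 acc=0 shift=0
byte[3]=0xAC cont=1 payload=0x2C: acc |= 44<<0 -> completed=1 acc=44 shift=7
byte[4]=0x20 cont=0 payload=0x20: varint #2 complete (value=4140); reset -> completed=2 acc=0 shift=0
byte[5]=0xF1 cont=1 payload=0x71: acc |= 113<<0 -> completed=2 acc=113 shift=7
byte[6]=0xEB cont=1 payload=0x6B: acc |= 107<<7 -> completed=2 acc=13809 shift=14
byte[7]=0x59 cont=0 payload=0x59: varint #3 complete (value=1471985); reset -> completed=3 acc=0 shift=0
byte[8]=0x36 cont=0 payload=0x36: varint #4 complete (value=54); reset -> completed=4 acc=0 shift=0

Answer: 4 0 0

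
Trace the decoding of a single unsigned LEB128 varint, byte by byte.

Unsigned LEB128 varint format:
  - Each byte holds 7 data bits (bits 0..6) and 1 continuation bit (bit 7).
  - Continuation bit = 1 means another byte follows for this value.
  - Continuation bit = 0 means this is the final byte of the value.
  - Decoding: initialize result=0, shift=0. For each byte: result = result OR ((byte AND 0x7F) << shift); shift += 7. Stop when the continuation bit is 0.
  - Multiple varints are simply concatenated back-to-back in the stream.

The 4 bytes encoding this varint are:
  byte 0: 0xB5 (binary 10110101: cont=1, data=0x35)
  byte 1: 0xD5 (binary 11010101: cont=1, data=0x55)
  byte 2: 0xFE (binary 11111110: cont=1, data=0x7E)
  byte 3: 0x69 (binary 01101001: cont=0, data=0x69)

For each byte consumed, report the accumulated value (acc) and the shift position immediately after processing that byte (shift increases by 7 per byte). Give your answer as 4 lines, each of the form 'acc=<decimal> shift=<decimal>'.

byte 0=0xB5: payload=0x35=53, contrib = 53<<0 = 53; acc -> 53, shift -> 7
byte 1=0xD5: payload=0x55=85, contrib = 85<<7 = 10880; acc -> 10933, shift -> 14
byte 2=0xFE: payload=0x7E=126, contrib = 126<<14 = 2064384; acc -> 2075317, shift -> 21
byte 3=0x69: payload=0x69=105, contrib = 105<<21 = 220200960; acc -> 222276277, shift -> 28

Answer: acc=53 shift=7
acc=10933 shift=14
acc=2075317 shift=21
acc=222276277 shift=28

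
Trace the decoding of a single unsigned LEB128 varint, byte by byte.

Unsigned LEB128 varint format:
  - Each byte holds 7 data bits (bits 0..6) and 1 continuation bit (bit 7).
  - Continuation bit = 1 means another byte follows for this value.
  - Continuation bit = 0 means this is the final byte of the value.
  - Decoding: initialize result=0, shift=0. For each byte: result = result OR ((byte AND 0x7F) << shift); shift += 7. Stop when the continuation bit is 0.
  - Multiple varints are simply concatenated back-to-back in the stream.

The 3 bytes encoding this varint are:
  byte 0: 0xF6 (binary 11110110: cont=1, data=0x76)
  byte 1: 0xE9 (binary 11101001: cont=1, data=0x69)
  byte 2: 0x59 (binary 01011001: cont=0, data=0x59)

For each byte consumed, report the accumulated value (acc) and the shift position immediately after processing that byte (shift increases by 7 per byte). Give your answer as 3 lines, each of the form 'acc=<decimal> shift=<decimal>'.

byte 0=0xF6: payload=0x76=118, contrib = 118<<0 = 118; acc -> 118, shift -> 7
byte 1=0xE9: payload=0x69=105, contrib = 105<<7 = 13440; acc -> 13558, shift -> 14
byte 2=0x59: payload=0x59=89, contrib = 89<<14 = 1458176; acc -> 1471734, shift -> 21

Answer: acc=118 shift=7
acc=13558 shift=14
acc=1471734 shift=21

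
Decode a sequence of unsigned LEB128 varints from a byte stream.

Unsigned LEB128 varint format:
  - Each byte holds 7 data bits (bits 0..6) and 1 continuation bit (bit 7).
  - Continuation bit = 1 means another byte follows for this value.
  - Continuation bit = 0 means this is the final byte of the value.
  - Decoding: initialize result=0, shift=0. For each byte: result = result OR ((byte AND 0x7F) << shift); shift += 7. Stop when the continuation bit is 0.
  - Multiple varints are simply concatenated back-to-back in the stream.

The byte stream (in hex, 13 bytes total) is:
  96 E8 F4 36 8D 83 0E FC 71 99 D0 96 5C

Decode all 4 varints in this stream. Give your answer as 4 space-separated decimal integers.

  byte[0]=0x96 cont=1 payload=0x16=22: acc |= 22<<0 -> acc=22 shift=7
  byte[1]=0xE8 cont=1 payload=0x68=104: acc |= 104<<7 -> acc=13334 shift=14
  byte[2]=0xF4 cont=1 payload=0x74=116: acc |= 116<<14 -> acc=1913878 shift=21
  byte[3]=0x36 cont=0 payload=0x36=54: acc |= 54<<21 -> acc=115160086 shift=28 [end]
Varint 1: bytes[0:4] = 96 E8 F4 36 -> value 115160086 (4 byte(s))
  byte[4]=0x8D cont=1 payload=0x0D=13: acc |= 13<<0 -> acc=13 shift=7
  byte[5]=0x83 cont=1 payload=0x03=3: acc |= 3<<7 -> acc=397 shift=14
  byte[6]=0x0E cont=0 payload=0x0E=14: acc |= 14<<14 -> acc=229773 shift=21 [end]
Varint 2: bytes[4:7] = 8D 83 0E -> value 229773 (3 byte(s))
  byte[7]=0xFC cont=1 payload=0x7C=124: acc |= 124<<0 -> acc=124 shift=7
  byte[8]=0x71 cont=0 payload=0x71=113: acc |= 113<<7 -> acc=14588 shift=14 [end]
Varint 3: bytes[7:9] = FC 71 -> value 14588 (2 byte(s))
  byte[9]=0x99 cont=1 payload=0x19=25: acc |= 25<<0 -> acc=25 shift=7
  byte[10]=0xD0 cont=1 payload=0x50=80: acc |= 80<<7 -> acc=10265 shift=14
  byte[11]=0x96 cont=1 payload=0x16=22: acc |= 22<<14 -> acc=370713 shift=21
  byte[12]=0x5C cont=0 payload=0x5C=92: acc |= 92<<21 -> acc=193308697 shift=28 [end]
Varint 4: bytes[9:13] = 99 D0 96 5C -> value 193308697 (4 byte(s))

Answer: 115160086 229773 14588 193308697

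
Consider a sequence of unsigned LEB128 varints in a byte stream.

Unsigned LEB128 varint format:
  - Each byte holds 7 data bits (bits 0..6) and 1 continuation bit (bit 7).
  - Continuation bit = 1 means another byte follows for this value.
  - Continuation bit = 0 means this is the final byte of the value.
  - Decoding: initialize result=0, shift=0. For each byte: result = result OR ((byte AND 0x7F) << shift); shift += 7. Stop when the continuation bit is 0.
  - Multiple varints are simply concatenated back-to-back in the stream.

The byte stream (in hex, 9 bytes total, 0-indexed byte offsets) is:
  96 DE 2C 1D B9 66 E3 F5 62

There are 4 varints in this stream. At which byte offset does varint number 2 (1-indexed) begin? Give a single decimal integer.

  byte[0]=0x96 cont=1 payload=0x16=22: acc |= 22<<0 -> acc=22 shift=7
  byte[1]=0xDE cont=1 payload=0x5E=94: acc |= 94<<7 -> acc=12054 shift=14
  byte[2]=0x2C cont=0 payload=0x2C=44: acc |= 44<<14 -> acc=732950 shift=21 [end]
Varint 1: bytes[0:3] = 96 DE 2C -> value 732950 (3 byte(s))
  byte[3]=0x1D cont=0 payload=0x1D=29: acc |= 29<<0 -> acc=29 shift=7 [end]
Varint 2: bytes[3:4] = 1D -> value 29 (1 byte(s))
  byte[4]=0xB9 cont=1 payload=0x39=57: acc |= 57<<0 -> acc=57 shift=7
  byte[5]=0x66 cont=0 payload=0x66=102: acc |= 102<<7 -> acc=13113 shift=14 [end]
Varint 3: bytes[4:6] = B9 66 -> value 13113 (2 byte(s))
  byte[6]=0xE3 cont=1 payload=0x63=99: acc |= 99<<0 -> acc=99 shift=7
  byte[7]=0xF5 cont=1 payload=0x75=117: acc |= 117<<7 -> acc=15075 shift=14
  byte[8]=0x62 cont=0 payload=0x62=98: acc |= 98<<14 -> acc=1620707 shift=21 [end]
Varint 4: bytes[6:9] = E3 F5 62 -> value 1620707 (3 byte(s))

Answer: 3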